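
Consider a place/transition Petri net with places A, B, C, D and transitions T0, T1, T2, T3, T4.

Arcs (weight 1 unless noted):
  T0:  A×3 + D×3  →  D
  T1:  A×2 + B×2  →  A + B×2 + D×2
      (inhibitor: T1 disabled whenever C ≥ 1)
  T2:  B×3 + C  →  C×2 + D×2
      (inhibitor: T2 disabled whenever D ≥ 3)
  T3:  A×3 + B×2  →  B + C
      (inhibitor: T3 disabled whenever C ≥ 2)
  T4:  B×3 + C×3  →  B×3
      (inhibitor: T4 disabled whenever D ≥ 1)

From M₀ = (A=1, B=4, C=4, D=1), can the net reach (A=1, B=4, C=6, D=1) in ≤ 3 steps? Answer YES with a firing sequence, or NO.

NO — not reachable within 3 firings

depth 0: 1 marking
depth 1: 2 markings reached so far
depth 2: 2 markings reached so far
(frontier empty at depth 2; search complete)
target is not among the 2 markings reachable within 3 steps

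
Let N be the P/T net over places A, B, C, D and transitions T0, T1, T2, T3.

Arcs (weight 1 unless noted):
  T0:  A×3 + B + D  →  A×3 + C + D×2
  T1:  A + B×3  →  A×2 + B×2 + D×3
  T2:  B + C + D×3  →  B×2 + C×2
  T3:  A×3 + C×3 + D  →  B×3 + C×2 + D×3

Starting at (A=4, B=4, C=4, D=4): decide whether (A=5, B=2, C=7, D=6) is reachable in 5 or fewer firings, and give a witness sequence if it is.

YES — reachable via ⟨T0, T0, T2, T1⟩ (4 firings)

step 1: fire T0:  (A=4, B=4, C=4, D=4) → (A=4, B=3, C=5, D=5)
step 2: fire T0:  (A=4, B=3, C=5, D=5) → (A=4, B=2, C=6, D=6)
step 3: fire T2:  (A=4, B=2, C=6, D=6) → (A=4, B=3, C=7, D=3)
step 4: fire T1:  (A=4, B=3, C=7, D=3) → (A=5, B=2, C=7, D=6)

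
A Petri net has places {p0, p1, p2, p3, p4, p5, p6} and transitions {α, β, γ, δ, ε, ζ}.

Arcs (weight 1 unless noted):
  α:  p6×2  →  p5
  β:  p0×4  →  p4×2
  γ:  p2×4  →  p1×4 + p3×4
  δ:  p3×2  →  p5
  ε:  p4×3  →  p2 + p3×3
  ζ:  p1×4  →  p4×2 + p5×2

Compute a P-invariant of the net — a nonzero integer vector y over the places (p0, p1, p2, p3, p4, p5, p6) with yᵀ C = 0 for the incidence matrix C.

Incidence matrix C (rows=places, cols=transitions):
        α    β    γ    δ    ε    ζ
   p0   0   -4    0    0    0    0
   p1   0    0    4    0    0   -4
   p2   0    0   -4    0    1    0
   p3   0    0    4   -2    3    0
   p4   0    2    0    0   -3    2
   p5   1    0    0    1    0    2
   p6  -2    0    0    0    0    0

Candidate y = [1, 2, 3, 1, 2, 2, 1]; check y·C column-wise:
  col α: 1·0 + 2·0 + 3·0 + 1·0 + 2·0 + 2·1 + 1·-2 = 0
  col β: 1·-4 + 2·0 + 3·0 + 1·0 + 2·2 + 2·0 + 1·0 = 0
  col γ: 1·0 + 2·4 + 3·-4 + 1·4 + 2·0 + 2·0 + 1·0 = 0
  col δ: 1·0 + 2·0 + 3·0 + 1·-2 + 2·0 + 2·1 + 1·0 = 0
  col ε: 1·0 + 2·0 + 3·1 + 1·3 + 2·-3 + 2·0 + 1·0 = 0
  col ζ: 1·0 + 2·-4 + 3·0 + 1·0 + 2·2 + 2·2 + 1·0 = 0

y = (p0:1, p1:2, p2:3, p3:1, p4:2, p5:2, p6:1)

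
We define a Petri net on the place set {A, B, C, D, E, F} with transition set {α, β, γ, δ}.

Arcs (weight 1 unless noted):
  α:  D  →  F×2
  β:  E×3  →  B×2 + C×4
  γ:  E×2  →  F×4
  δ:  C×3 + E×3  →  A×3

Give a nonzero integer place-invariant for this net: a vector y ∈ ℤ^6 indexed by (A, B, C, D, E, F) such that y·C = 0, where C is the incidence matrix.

Incidence matrix C (rows=places, cols=transitions):
        α    β    γ    δ
    A   0    0    0    3
    B   0    2    0    0
    C   0    4    0   -3
    D  -1    0    0    0
    E   0   -3   -2   -3
    F   2    0    4    0

Candidate y = [1, -2, 1, 0, 0, 0]; check y·C column-wise:
  col α: 1·0 + -2·0 + 1·0 + 0·-1 + 0·2 = 0
  col β: 1·0 + -2·2 + 1·4 + 0·-3 = 0
  col γ: 1·0 + -2·0 + 1·0 + 0·-2 + 0·4 = 0
  col δ: 1·3 + -2·0 + 1·-3 + 0·-3 = 0

y = (A:1, B:-2, C:1, D:0, E:0, F:0)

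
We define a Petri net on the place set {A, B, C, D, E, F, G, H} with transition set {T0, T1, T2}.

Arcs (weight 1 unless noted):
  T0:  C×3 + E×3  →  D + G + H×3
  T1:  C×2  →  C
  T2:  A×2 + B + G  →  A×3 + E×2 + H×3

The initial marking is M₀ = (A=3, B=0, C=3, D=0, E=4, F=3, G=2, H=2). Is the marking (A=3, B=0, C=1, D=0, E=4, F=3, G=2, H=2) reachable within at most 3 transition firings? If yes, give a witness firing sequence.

step 1: fire T1:  (A=3, B=0, C=3, D=0, E=4, F=3, G=2, H=2) → (A=3, B=0, C=2, D=0, E=4, F=3, G=2, H=2)
step 2: fire T1:  (A=3, B=0, C=2, D=0, E=4, F=3, G=2, H=2) → (A=3, B=0, C=1, D=0, E=4, F=3, G=2, H=2)

YES — reachable via ⟨T1, T1⟩ (2 firings)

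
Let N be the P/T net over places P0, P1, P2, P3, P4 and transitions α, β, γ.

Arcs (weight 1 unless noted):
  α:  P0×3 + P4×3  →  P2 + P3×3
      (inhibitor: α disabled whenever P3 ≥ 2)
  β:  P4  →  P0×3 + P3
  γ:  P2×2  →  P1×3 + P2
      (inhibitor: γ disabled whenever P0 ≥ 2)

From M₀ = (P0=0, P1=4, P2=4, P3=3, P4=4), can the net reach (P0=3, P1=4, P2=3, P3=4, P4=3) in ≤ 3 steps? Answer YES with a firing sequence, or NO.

NO — not reachable within 3 firings

depth 0: 1 marking
depth 1: 3 markings reached so far
depth 2: 6 markings reached so far
depth 3: 10 markings reached so far
target is not among the 10 markings reachable within 3 steps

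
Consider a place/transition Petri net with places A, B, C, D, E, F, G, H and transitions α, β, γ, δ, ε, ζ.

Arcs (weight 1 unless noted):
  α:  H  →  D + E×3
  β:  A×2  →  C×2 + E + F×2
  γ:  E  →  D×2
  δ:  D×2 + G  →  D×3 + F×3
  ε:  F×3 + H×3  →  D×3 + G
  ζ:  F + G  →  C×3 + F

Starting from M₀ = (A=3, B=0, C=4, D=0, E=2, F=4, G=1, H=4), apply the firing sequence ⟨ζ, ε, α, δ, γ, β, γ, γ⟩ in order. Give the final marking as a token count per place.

step 1: fire ζ:  (A=3, B=0, C=4, D=0, E=2, F=4, G=1, H=4) → (A=3, B=0, C=7, D=0, E=2, F=4, G=0, H=4)
step 2: fire ε:  (A=3, B=0, C=7, D=0, E=2, F=4, G=0, H=4) → (A=3, B=0, C=7, D=3, E=2, F=1, G=1, H=1)
step 3: fire α:  (A=3, B=0, C=7, D=3, E=2, F=1, G=1, H=1) → (A=3, B=0, C=7, D=4, E=5, F=1, G=1, H=0)
step 4: fire δ:  (A=3, B=0, C=7, D=4, E=5, F=1, G=1, H=0) → (A=3, B=0, C=7, D=5, E=5, F=4, G=0, H=0)
step 5: fire γ:  (A=3, B=0, C=7, D=5, E=5, F=4, G=0, H=0) → (A=3, B=0, C=7, D=7, E=4, F=4, G=0, H=0)
step 6: fire β:  (A=3, B=0, C=7, D=7, E=4, F=4, G=0, H=0) → (A=1, B=0, C=9, D=7, E=5, F=6, G=0, H=0)
step 7: fire γ:  (A=1, B=0, C=9, D=7, E=5, F=6, G=0, H=0) → (A=1, B=0, C=9, D=9, E=4, F=6, G=0, H=0)
step 8: fire γ:  (A=1, B=0, C=9, D=9, E=4, F=6, G=0, H=0) → (A=1, B=0, C=9, D=11, E=3, F=6, G=0, H=0)

(A=1, B=0, C=9, D=11, E=3, F=6, G=0, H=0)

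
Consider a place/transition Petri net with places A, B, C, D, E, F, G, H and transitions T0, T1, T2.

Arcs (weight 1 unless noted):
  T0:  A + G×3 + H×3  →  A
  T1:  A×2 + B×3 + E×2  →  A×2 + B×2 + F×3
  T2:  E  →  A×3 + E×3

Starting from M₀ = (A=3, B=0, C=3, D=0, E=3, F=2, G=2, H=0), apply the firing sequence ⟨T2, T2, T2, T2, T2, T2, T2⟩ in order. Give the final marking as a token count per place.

step 1: fire T2:  (A=3, B=0, C=3, D=0, E=3, F=2, G=2, H=0) → (A=6, B=0, C=3, D=0, E=5, F=2, G=2, H=0)
step 2: fire T2:  (A=6, B=0, C=3, D=0, E=5, F=2, G=2, H=0) → (A=9, B=0, C=3, D=0, E=7, F=2, G=2, H=0)
step 3: fire T2:  (A=9, B=0, C=3, D=0, E=7, F=2, G=2, H=0) → (A=12, B=0, C=3, D=0, E=9, F=2, G=2, H=0)
step 4: fire T2:  (A=12, B=0, C=3, D=0, E=9, F=2, G=2, H=0) → (A=15, B=0, C=3, D=0, E=11, F=2, G=2, H=0)
step 5: fire T2:  (A=15, B=0, C=3, D=0, E=11, F=2, G=2, H=0) → (A=18, B=0, C=3, D=0, E=13, F=2, G=2, H=0)
step 6: fire T2:  (A=18, B=0, C=3, D=0, E=13, F=2, G=2, H=0) → (A=21, B=0, C=3, D=0, E=15, F=2, G=2, H=0)
step 7: fire T2:  (A=21, B=0, C=3, D=0, E=15, F=2, G=2, H=0) → (A=24, B=0, C=3, D=0, E=17, F=2, G=2, H=0)

(A=24, B=0, C=3, D=0, E=17, F=2, G=2, H=0)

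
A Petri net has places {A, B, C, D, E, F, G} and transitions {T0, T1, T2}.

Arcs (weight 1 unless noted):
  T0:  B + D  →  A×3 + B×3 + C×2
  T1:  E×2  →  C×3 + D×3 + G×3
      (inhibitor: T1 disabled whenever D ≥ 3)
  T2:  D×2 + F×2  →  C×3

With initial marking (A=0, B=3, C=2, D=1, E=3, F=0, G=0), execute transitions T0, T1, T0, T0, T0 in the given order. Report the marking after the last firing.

step 1: fire T0:  (A=0, B=3, C=2, D=1, E=3, F=0, G=0) → (A=3, B=5, C=4, D=0, E=3, F=0, G=0)
step 2: fire T1:  (A=3, B=5, C=4, D=0, E=3, F=0, G=0) → (A=3, B=5, C=7, D=3, E=1, F=0, G=3)
step 3: fire T0:  (A=3, B=5, C=7, D=3, E=1, F=0, G=3) → (A=6, B=7, C=9, D=2, E=1, F=0, G=3)
step 4: fire T0:  (A=6, B=7, C=9, D=2, E=1, F=0, G=3) → (A=9, B=9, C=11, D=1, E=1, F=0, G=3)
step 5: fire T0:  (A=9, B=9, C=11, D=1, E=1, F=0, G=3) → (A=12, B=11, C=13, D=0, E=1, F=0, G=3)

(A=12, B=11, C=13, D=0, E=1, F=0, G=3)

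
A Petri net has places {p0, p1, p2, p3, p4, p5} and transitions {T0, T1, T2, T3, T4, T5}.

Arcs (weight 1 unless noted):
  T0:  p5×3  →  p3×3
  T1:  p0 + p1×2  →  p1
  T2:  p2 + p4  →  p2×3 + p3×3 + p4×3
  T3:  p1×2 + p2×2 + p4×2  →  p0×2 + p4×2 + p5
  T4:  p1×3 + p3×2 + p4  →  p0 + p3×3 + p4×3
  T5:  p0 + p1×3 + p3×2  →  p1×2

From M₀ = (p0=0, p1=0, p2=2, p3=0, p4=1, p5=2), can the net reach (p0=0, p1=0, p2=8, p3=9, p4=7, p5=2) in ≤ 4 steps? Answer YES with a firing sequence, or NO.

YES — reachable via ⟨T2, T2, T2⟩ (3 firings)

step 1: fire T2:  (p0=0, p1=0, p2=2, p3=0, p4=1, p5=2) → (p0=0, p1=0, p2=4, p3=3, p4=3, p5=2)
step 2: fire T2:  (p0=0, p1=0, p2=4, p3=3, p4=3, p5=2) → (p0=0, p1=0, p2=6, p3=6, p4=5, p5=2)
step 3: fire T2:  (p0=0, p1=0, p2=6, p3=6, p4=5, p5=2) → (p0=0, p1=0, p2=8, p3=9, p4=7, p5=2)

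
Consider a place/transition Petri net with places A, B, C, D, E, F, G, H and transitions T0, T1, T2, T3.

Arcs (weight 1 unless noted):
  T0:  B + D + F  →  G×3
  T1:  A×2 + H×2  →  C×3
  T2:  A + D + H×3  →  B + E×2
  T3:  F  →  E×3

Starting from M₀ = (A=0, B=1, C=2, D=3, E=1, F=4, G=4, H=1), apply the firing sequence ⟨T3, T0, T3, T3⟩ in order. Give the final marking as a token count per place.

step 1: fire T3:  (A=0, B=1, C=2, D=3, E=1, F=4, G=4, H=1) → (A=0, B=1, C=2, D=3, E=4, F=3, G=4, H=1)
step 2: fire T0:  (A=0, B=1, C=2, D=3, E=4, F=3, G=4, H=1) → (A=0, B=0, C=2, D=2, E=4, F=2, G=7, H=1)
step 3: fire T3:  (A=0, B=0, C=2, D=2, E=4, F=2, G=7, H=1) → (A=0, B=0, C=2, D=2, E=7, F=1, G=7, H=1)
step 4: fire T3:  (A=0, B=0, C=2, D=2, E=7, F=1, G=7, H=1) → (A=0, B=0, C=2, D=2, E=10, F=0, G=7, H=1)

(A=0, B=0, C=2, D=2, E=10, F=0, G=7, H=1)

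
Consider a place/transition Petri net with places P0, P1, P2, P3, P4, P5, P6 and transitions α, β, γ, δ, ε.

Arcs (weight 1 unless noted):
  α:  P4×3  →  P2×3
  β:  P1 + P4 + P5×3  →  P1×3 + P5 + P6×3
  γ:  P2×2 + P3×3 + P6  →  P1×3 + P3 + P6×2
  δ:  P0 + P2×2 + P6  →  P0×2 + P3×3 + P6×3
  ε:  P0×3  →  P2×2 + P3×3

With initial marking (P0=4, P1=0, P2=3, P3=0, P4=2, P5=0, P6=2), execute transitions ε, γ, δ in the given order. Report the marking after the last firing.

(P0=2, P1=3, P2=1, P3=4, P4=2, P5=0, P6=5)

step 1: fire ε:  (P0=4, P1=0, P2=3, P3=0, P4=2, P5=0, P6=2) → (P0=1, P1=0, P2=5, P3=3, P4=2, P5=0, P6=2)
step 2: fire γ:  (P0=1, P1=0, P2=5, P3=3, P4=2, P5=0, P6=2) → (P0=1, P1=3, P2=3, P3=1, P4=2, P5=0, P6=3)
step 3: fire δ:  (P0=1, P1=3, P2=3, P3=1, P4=2, P5=0, P6=3) → (P0=2, P1=3, P2=1, P3=4, P4=2, P5=0, P6=5)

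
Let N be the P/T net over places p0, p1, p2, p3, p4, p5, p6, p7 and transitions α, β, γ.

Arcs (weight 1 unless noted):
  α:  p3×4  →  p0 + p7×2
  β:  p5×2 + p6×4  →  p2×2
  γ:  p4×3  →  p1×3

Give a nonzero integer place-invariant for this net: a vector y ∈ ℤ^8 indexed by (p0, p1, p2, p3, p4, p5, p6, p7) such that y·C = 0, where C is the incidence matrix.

y = (p0:4, p1:0, p2:0, p3:1, p4:0, p5:0, p6:0, p7:0)

Incidence matrix C (rows=places, cols=transitions):
        α    β    γ
   p0   1    0    0
   p1   0    0    3
   p2   0    2    0
   p3  -4    0    0
   p4   0    0   -3
   p5   0   -2    0
   p6   0   -4    0
   p7   2    0    0

Candidate y = [4, 0, 0, 1, 0, 0, 0, 0]; check y·C column-wise:
  col α: 4·1 + 1·-4 + 0·2 = 0
  col β: 4·0 + 0·2 + 1·0 + 0·-2 + 0·-4 = 0
  col γ: 4·0 + 0·3 + 1·0 + 0·-3 = 0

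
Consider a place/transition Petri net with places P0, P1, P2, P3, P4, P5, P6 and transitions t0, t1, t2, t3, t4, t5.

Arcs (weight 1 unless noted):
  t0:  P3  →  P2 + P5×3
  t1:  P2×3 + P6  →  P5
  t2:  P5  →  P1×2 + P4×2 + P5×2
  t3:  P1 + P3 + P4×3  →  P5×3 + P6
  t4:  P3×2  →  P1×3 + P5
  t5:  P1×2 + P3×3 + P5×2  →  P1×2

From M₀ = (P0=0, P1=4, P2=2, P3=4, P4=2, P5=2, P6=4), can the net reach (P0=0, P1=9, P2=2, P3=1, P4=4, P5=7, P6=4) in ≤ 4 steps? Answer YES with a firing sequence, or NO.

depth 0: 1 marking
depth 1: 5 markings reached so far
depth 2: 15 markings reached so far
depth 3: 33 markings reached so far
depth 4: 58 markings reached so far
target is not among the 58 markings reachable within 4 steps

NO — not reachable within 4 firings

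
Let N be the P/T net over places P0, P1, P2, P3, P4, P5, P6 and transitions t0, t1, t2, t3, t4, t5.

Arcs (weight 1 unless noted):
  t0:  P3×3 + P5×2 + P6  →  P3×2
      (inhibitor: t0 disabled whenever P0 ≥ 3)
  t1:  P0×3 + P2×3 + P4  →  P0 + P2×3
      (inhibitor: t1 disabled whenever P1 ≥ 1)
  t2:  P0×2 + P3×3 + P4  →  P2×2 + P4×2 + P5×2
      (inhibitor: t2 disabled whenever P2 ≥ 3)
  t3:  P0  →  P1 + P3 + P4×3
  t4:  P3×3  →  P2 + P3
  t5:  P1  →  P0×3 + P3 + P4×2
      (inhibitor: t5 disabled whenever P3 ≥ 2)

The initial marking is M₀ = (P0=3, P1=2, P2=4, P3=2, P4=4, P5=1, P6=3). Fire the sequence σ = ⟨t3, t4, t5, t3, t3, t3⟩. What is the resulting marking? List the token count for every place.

step 1: fire t3:  (P0=3, P1=2, P2=4, P3=2, P4=4, P5=1, P6=3) → (P0=2, P1=3, P2=4, P3=3, P4=7, P5=1, P6=3)
step 2: fire t4:  (P0=2, P1=3, P2=4, P3=3, P4=7, P5=1, P6=3) → (P0=2, P1=3, P2=5, P3=1, P4=7, P5=1, P6=3)
step 3: fire t5:  (P0=2, P1=3, P2=5, P3=1, P4=7, P5=1, P6=3) → (P0=5, P1=2, P2=5, P3=2, P4=9, P5=1, P6=3)
step 4: fire t3:  (P0=5, P1=2, P2=5, P3=2, P4=9, P5=1, P6=3) → (P0=4, P1=3, P2=5, P3=3, P4=12, P5=1, P6=3)
step 5: fire t3:  (P0=4, P1=3, P2=5, P3=3, P4=12, P5=1, P6=3) → (P0=3, P1=4, P2=5, P3=4, P4=15, P5=1, P6=3)
step 6: fire t3:  (P0=3, P1=4, P2=5, P3=4, P4=15, P5=1, P6=3) → (P0=2, P1=5, P2=5, P3=5, P4=18, P5=1, P6=3)

(P0=2, P1=5, P2=5, P3=5, P4=18, P5=1, P6=3)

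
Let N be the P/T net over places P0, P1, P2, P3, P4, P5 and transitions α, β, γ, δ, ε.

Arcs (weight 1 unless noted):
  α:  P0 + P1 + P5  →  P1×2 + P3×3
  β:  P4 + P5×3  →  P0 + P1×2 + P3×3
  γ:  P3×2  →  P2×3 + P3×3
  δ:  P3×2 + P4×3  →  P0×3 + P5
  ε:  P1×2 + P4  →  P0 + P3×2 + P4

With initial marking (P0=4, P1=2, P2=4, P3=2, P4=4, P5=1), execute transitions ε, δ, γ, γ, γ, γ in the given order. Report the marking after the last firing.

step 1: fire ε:  (P0=4, P1=2, P2=4, P3=2, P4=4, P5=1) → (P0=5, P1=0, P2=4, P3=4, P4=4, P5=1)
step 2: fire δ:  (P0=5, P1=0, P2=4, P3=4, P4=4, P5=1) → (P0=8, P1=0, P2=4, P3=2, P4=1, P5=2)
step 3: fire γ:  (P0=8, P1=0, P2=4, P3=2, P4=1, P5=2) → (P0=8, P1=0, P2=7, P3=3, P4=1, P5=2)
step 4: fire γ:  (P0=8, P1=0, P2=7, P3=3, P4=1, P5=2) → (P0=8, P1=0, P2=10, P3=4, P4=1, P5=2)
step 5: fire γ:  (P0=8, P1=0, P2=10, P3=4, P4=1, P5=2) → (P0=8, P1=0, P2=13, P3=5, P4=1, P5=2)
step 6: fire γ:  (P0=8, P1=0, P2=13, P3=5, P4=1, P5=2) → (P0=8, P1=0, P2=16, P3=6, P4=1, P5=2)

(P0=8, P1=0, P2=16, P3=6, P4=1, P5=2)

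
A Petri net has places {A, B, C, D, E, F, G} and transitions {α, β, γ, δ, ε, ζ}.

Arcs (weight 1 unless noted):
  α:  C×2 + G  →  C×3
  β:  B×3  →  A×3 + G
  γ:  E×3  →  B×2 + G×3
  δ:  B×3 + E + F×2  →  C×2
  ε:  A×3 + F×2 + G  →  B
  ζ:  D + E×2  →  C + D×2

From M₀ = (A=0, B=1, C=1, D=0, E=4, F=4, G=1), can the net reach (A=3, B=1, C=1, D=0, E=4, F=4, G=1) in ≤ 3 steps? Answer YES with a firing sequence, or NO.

NO — not reachable within 3 firings

depth 0: 1 marking
depth 1: 2 markings reached so far
depth 2: 4 markings reached so far
depth 3: 6 markings reached so far
target is not among the 6 markings reachable within 3 steps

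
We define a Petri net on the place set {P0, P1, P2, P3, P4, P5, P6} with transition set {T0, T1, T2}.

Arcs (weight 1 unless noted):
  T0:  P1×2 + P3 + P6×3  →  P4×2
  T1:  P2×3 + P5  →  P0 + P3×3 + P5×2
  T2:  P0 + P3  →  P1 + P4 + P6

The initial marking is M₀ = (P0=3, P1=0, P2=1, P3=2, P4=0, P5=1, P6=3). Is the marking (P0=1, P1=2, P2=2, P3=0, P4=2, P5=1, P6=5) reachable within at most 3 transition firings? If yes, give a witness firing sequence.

NO — not reachable within 3 firings

depth 0: 1 marking
depth 1: 2 markings reached so far
depth 2: 3 markings reached so far
depth 3: 3 markings reached so far
(frontier empty at depth 3; search complete)
target is not among the 3 markings reachable within 3 steps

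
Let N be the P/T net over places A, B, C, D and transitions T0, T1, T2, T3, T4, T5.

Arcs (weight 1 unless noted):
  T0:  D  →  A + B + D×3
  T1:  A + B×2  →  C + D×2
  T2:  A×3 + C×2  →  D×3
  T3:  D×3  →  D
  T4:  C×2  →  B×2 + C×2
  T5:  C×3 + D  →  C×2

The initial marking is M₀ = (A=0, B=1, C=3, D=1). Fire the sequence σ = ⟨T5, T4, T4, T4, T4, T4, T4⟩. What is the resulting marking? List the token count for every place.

step 1: fire T5:  (A=0, B=1, C=3, D=1) → (A=0, B=1, C=2, D=0)
step 2: fire T4:  (A=0, B=1, C=2, D=0) → (A=0, B=3, C=2, D=0)
step 3: fire T4:  (A=0, B=3, C=2, D=0) → (A=0, B=5, C=2, D=0)
step 4: fire T4:  (A=0, B=5, C=2, D=0) → (A=0, B=7, C=2, D=0)
step 5: fire T4:  (A=0, B=7, C=2, D=0) → (A=0, B=9, C=2, D=0)
step 6: fire T4:  (A=0, B=9, C=2, D=0) → (A=0, B=11, C=2, D=0)
step 7: fire T4:  (A=0, B=11, C=2, D=0) → (A=0, B=13, C=2, D=0)

(A=0, B=13, C=2, D=0)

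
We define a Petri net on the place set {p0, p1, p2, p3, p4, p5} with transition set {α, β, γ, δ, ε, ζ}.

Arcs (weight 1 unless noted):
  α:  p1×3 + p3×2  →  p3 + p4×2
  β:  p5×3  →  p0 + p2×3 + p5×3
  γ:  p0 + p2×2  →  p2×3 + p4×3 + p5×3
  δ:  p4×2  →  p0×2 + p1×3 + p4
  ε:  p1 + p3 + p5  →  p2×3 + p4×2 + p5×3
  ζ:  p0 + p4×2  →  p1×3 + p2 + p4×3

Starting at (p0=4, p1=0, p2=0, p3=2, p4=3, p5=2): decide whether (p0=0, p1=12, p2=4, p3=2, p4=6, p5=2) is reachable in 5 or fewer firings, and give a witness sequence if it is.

NO — not reachable within 5 firings

depth 0: 1 marking
depth 1: 3 markings reached so far
depth 2: 10 markings reached so far
depth 3: 26 markings reached so far
depth 4: 65 markings reached so far
depth 5: 140 markings reached so far
target is not among the 140 markings reachable within 5 steps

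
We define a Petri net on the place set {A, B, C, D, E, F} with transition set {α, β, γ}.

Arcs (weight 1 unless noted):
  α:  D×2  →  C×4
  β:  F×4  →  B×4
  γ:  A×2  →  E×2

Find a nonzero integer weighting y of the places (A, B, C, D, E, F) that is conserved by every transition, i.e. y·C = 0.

y = (A:0, B:0, C:1, D:2, E:0, F:0)

Incidence matrix C (rows=places, cols=transitions):
        α    β    γ
    A   0    0   -2
    B   0    4    0
    C   4    0    0
    D  -2    0    0
    E   0    0    2
    F   0   -4    0

Candidate y = [0, 0, 1, 2, 0, 0]; check y·C column-wise:
  col α: 1·4 + 2·-2 = 0
  col β: 0·4 + 1·0 + 2·0 + 0·-4 = 0
  col γ: 0·-2 + 1·0 + 2·0 + 0·2 = 0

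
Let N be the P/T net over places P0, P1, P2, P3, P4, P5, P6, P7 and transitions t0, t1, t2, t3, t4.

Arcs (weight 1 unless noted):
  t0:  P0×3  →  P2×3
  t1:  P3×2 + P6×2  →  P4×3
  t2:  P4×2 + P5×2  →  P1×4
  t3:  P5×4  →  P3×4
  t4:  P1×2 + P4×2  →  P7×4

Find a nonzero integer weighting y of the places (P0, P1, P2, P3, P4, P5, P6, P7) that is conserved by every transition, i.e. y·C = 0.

Incidence matrix C (rows=places, cols=transitions):
       t0   t1   t2   t3   t4
   P0  -3    0    0    0    0
   P1   0    0    4    0   -2
   P2   3    0    0    0    0
   P3   0   -2    0    4    0
   P4   0    3   -2    0   -2
   P5   0    0   -2   -4    0
   P6   0   -2    0    0    0
   P7   0    0    0    0    4

Candidate y = [1, 0, 1, 0, 0, 0, 0, 0]; check y·C column-wise:
  col t0: 1·-3 + 1·3 = 0
  col t1: 1·0 + 1·0 + 0·-2 + 0·3 + 0·-2 = 0
  col t2: 1·0 + 0·4 + 1·0 + 0·-2 + 0·-2 = 0
  col t3: 1·0 + 1·0 + 0·4 + 0·-4 = 0
  col t4: 1·0 + 0·-2 + 1·0 + 0·-2 + 0·4 = 0

y = (P0:1, P1:0, P2:1, P3:0, P4:0, P5:0, P6:0, P7:0)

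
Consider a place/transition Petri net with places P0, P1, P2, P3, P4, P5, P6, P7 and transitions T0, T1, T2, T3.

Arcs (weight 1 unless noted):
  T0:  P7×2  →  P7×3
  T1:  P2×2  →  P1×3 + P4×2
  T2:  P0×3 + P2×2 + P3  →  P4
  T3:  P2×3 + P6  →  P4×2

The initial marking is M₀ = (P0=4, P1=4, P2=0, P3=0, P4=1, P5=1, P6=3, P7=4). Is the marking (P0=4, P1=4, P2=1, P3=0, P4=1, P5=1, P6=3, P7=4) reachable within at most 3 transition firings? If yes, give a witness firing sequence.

NO — not reachable within 3 firings

depth 0: 1 marking
depth 1: 2 markings reached so far
depth 2: 3 markings reached so far
depth 3: 4 markings reached so far
target is not among the 4 markings reachable within 3 steps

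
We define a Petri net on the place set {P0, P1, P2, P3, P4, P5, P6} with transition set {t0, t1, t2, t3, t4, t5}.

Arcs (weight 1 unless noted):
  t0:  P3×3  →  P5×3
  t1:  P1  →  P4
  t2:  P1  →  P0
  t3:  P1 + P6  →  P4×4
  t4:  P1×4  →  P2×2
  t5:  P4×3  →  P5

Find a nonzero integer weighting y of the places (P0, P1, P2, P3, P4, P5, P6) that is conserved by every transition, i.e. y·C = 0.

y = (P0:1, P1:1, P2:2, P3:3, P4:1, P5:3, P6:3)

Incidence matrix C (rows=places, cols=transitions):
       t0   t1   t2   t3   t4   t5
   P0   0    0    1    0    0    0
   P1   0   -1   -1   -1   -4    0
   P2   0    0    0    0    2    0
   P3  -3    0    0    0    0    0
   P4   0    1    0    4    0   -3
   P5   3    0    0    0    0    1
   P6   0    0    0   -1    0    0

Candidate y = [1, 1, 2, 3, 1, 3, 3]; check y·C column-wise:
  col t0: 1·0 + 1·0 + 2·0 + 3·-3 + 1·0 + 3·3 + 3·0 = 0
  col t1: 1·0 + 1·-1 + 2·0 + 3·0 + 1·1 + 3·0 + 3·0 = 0
  col t2: 1·1 + 1·-1 + 2·0 + 3·0 + 1·0 + 3·0 + 3·0 = 0
  col t3: 1·0 + 1·-1 + 2·0 + 3·0 + 1·4 + 3·0 + 3·-1 = 0
  col t4: 1·0 + 1·-4 + 2·2 + 3·0 + 1·0 + 3·0 + 3·0 = 0
  col t5: 1·0 + 1·0 + 2·0 + 3·0 + 1·-3 + 3·1 + 3·0 = 0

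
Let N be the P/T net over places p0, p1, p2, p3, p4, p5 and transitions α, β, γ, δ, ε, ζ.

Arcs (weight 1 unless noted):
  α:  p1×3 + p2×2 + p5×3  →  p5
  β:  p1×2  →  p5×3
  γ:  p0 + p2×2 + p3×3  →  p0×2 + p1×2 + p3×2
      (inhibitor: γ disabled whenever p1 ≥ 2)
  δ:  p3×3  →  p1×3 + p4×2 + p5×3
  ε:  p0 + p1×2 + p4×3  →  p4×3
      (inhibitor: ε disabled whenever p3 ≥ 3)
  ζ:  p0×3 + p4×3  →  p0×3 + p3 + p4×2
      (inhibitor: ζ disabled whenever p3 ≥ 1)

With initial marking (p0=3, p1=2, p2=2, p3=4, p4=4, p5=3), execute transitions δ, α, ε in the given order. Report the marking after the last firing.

step 1: fire δ:  (p0=3, p1=2, p2=2, p3=4, p4=4, p5=3) → (p0=3, p1=5, p2=2, p3=1, p4=6, p5=6)
step 2: fire α:  (p0=3, p1=5, p2=2, p3=1, p4=6, p5=6) → (p0=3, p1=2, p2=0, p3=1, p4=6, p5=4)
step 3: fire ε:  (p0=3, p1=2, p2=0, p3=1, p4=6, p5=4) → (p0=2, p1=0, p2=0, p3=1, p4=6, p5=4)

(p0=2, p1=0, p2=0, p3=1, p4=6, p5=4)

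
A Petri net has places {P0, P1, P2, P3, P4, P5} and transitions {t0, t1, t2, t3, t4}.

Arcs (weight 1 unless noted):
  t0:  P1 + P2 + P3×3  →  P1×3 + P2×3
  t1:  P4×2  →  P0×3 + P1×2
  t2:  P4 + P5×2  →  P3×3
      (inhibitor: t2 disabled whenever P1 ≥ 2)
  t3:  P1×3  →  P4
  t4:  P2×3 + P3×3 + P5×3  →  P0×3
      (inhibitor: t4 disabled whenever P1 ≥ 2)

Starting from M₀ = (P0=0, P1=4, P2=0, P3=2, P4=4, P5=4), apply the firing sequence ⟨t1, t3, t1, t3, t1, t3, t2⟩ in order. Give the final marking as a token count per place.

(P0=9, P1=1, P2=0, P3=5, P4=0, P5=2)

step 1: fire t1:  (P0=0, P1=4, P2=0, P3=2, P4=4, P5=4) → (P0=3, P1=6, P2=0, P3=2, P4=2, P5=4)
step 2: fire t3:  (P0=3, P1=6, P2=0, P3=2, P4=2, P5=4) → (P0=3, P1=3, P2=0, P3=2, P4=3, P5=4)
step 3: fire t1:  (P0=3, P1=3, P2=0, P3=2, P4=3, P5=4) → (P0=6, P1=5, P2=0, P3=2, P4=1, P5=4)
step 4: fire t3:  (P0=6, P1=5, P2=0, P3=2, P4=1, P5=4) → (P0=6, P1=2, P2=0, P3=2, P4=2, P5=4)
step 5: fire t1:  (P0=6, P1=2, P2=0, P3=2, P4=2, P5=4) → (P0=9, P1=4, P2=0, P3=2, P4=0, P5=4)
step 6: fire t3:  (P0=9, P1=4, P2=0, P3=2, P4=0, P5=4) → (P0=9, P1=1, P2=0, P3=2, P4=1, P5=4)
step 7: fire t2:  (P0=9, P1=1, P2=0, P3=2, P4=1, P5=4) → (P0=9, P1=1, P2=0, P3=5, P4=0, P5=2)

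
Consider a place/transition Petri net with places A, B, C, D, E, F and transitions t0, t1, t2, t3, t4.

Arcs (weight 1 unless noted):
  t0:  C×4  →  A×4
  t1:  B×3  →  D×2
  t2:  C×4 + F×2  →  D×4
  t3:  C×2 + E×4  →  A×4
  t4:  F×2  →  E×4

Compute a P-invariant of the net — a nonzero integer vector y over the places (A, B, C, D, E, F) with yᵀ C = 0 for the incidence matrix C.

Incidence matrix C (rows=places, cols=transitions):
       t0   t1   t2   t3   t4
    A   4    0    0    4    0
    B   0   -3    0    0    0
    C  -4    0   -4   -2    0
    D   0    2    4    0    0
    E   0    0    0   -4    4
    F   0    0   -2    0   -2

Candidate y = [2, 2, 2, 3, 1, 2]; check y·C column-wise:
  col t0: 2·4 + 2·0 + 2·-4 + 3·0 + 1·0 + 2·0 = 0
  col t1: 2·0 + 2·-3 + 2·0 + 3·2 + 1·0 + 2·0 = 0
  col t2: 2·0 + 2·0 + 2·-4 + 3·4 + 1·0 + 2·-2 = 0
  col t3: 2·4 + 2·0 + 2·-2 + 3·0 + 1·-4 + 2·0 = 0
  col t4: 2·0 + 2·0 + 2·0 + 3·0 + 1·4 + 2·-2 = 0

y = (A:2, B:2, C:2, D:3, E:1, F:2)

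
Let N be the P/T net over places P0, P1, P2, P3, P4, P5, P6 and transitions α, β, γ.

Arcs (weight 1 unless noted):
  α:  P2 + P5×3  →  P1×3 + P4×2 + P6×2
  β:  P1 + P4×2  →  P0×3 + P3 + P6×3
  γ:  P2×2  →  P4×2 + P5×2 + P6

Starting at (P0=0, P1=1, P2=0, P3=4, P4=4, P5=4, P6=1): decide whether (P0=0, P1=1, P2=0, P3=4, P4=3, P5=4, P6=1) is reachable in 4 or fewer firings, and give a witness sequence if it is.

depth 0: 1 marking
depth 1: 2 markings reached so far
depth 2: 2 markings reached so far
(frontier empty at depth 2; search complete)
target is not among the 2 markings reachable within 4 steps

NO — not reachable within 4 firings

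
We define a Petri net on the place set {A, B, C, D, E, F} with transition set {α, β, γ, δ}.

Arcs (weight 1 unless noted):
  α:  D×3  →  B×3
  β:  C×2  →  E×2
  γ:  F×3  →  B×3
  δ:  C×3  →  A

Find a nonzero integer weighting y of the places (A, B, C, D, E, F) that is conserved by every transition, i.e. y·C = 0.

y = (A:3, B:0, C:1, D:0, E:1, F:0)

Incidence matrix C (rows=places, cols=transitions):
        α    β    γ    δ
    A   0    0    0    1
    B   3    0    3    0
    C   0   -2    0   -3
    D  -3    0    0    0
    E   0    2    0    0
    F   0    0   -3    0

Candidate y = [3, 0, 1, 0, 1, 0]; check y·C column-wise:
  col α: 3·0 + 0·3 + 1·0 + 0·-3 + 1·0 = 0
  col β: 3·0 + 1·-2 + 1·2 = 0
  col γ: 3·0 + 0·3 + 1·0 + 1·0 + 0·-3 = 0
  col δ: 3·1 + 1·-3 + 1·0 = 0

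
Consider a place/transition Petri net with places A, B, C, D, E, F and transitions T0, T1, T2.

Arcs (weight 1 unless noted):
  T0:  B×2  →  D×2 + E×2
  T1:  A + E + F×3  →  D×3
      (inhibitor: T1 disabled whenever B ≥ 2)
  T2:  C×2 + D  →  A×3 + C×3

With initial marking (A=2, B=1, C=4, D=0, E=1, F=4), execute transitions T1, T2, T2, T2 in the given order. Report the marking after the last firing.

step 1: fire T1:  (A=2, B=1, C=4, D=0, E=1, F=4) → (A=1, B=1, C=4, D=3, E=0, F=1)
step 2: fire T2:  (A=1, B=1, C=4, D=3, E=0, F=1) → (A=4, B=1, C=5, D=2, E=0, F=1)
step 3: fire T2:  (A=4, B=1, C=5, D=2, E=0, F=1) → (A=7, B=1, C=6, D=1, E=0, F=1)
step 4: fire T2:  (A=7, B=1, C=6, D=1, E=0, F=1) → (A=10, B=1, C=7, D=0, E=0, F=1)

(A=10, B=1, C=7, D=0, E=0, F=1)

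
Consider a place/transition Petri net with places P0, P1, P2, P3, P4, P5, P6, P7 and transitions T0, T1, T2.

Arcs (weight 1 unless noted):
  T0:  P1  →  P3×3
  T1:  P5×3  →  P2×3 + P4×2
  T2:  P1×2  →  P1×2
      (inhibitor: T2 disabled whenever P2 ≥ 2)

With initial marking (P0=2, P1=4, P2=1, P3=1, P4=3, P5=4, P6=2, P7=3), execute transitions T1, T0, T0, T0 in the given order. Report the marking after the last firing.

(P0=2, P1=1, P2=4, P3=10, P4=5, P5=1, P6=2, P7=3)

step 1: fire T1:  (P0=2, P1=4, P2=1, P3=1, P4=3, P5=4, P6=2, P7=3) → (P0=2, P1=4, P2=4, P3=1, P4=5, P5=1, P6=2, P7=3)
step 2: fire T0:  (P0=2, P1=4, P2=4, P3=1, P4=5, P5=1, P6=2, P7=3) → (P0=2, P1=3, P2=4, P3=4, P4=5, P5=1, P6=2, P7=3)
step 3: fire T0:  (P0=2, P1=3, P2=4, P3=4, P4=5, P5=1, P6=2, P7=3) → (P0=2, P1=2, P2=4, P3=7, P4=5, P5=1, P6=2, P7=3)
step 4: fire T0:  (P0=2, P1=2, P2=4, P3=7, P4=5, P5=1, P6=2, P7=3) → (P0=2, P1=1, P2=4, P3=10, P4=5, P5=1, P6=2, P7=3)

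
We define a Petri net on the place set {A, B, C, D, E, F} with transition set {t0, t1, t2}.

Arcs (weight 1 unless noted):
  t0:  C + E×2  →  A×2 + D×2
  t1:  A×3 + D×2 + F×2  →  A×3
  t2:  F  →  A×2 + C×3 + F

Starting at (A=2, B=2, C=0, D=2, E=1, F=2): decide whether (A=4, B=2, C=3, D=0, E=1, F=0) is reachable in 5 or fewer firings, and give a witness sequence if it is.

step 1: fire t2:  (A=2, B=2, C=0, D=2, E=1, F=2) → (A=4, B=2, C=3, D=2, E=1, F=2)
step 2: fire t1:  (A=4, B=2, C=3, D=2, E=1, F=2) → (A=4, B=2, C=3, D=0, E=1, F=0)

YES — reachable via ⟨t2, t1⟩ (2 firings)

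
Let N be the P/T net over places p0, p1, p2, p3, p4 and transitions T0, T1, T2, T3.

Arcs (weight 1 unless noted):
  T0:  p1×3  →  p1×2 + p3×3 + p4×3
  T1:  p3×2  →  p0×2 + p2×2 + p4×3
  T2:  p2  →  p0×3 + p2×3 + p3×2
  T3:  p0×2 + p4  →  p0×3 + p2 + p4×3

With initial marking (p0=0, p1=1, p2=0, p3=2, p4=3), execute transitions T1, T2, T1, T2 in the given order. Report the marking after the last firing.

step 1: fire T1:  (p0=0, p1=1, p2=0, p3=2, p4=3) → (p0=2, p1=1, p2=2, p3=0, p4=6)
step 2: fire T2:  (p0=2, p1=1, p2=2, p3=0, p4=6) → (p0=5, p1=1, p2=4, p3=2, p4=6)
step 3: fire T1:  (p0=5, p1=1, p2=4, p3=2, p4=6) → (p0=7, p1=1, p2=6, p3=0, p4=9)
step 4: fire T2:  (p0=7, p1=1, p2=6, p3=0, p4=9) → (p0=10, p1=1, p2=8, p3=2, p4=9)

(p0=10, p1=1, p2=8, p3=2, p4=9)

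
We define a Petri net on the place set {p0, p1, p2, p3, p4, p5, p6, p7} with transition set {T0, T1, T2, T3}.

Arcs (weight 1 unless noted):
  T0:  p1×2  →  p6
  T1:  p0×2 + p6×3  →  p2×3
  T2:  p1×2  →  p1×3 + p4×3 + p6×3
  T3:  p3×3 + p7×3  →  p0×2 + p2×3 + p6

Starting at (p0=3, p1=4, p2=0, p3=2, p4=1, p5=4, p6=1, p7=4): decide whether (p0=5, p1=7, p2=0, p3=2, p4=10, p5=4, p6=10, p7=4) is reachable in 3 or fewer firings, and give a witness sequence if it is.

NO — not reachable within 3 firings

depth 0: 1 marking
depth 1: 3 markings reached so far
depth 2: 7 markings reached so far
depth 3: 13 markings reached so far
target is not among the 13 markings reachable within 3 steps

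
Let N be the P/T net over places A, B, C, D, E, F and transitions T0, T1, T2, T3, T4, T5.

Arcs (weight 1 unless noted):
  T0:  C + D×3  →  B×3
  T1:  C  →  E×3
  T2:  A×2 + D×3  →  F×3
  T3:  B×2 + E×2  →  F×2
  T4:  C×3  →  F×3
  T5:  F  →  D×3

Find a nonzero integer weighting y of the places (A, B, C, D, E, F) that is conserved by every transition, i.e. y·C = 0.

Incidence matrix C (rows=places, cols=transitions):
       T0   T1   T2   T3   T4   T5
    A   0    0   -2    0    0    0
    B   3    0    0   -2    0    0
    C  -1   -1    0    0   -3    0
    D  -3    0   -3    0    0    3
    E   0    3    0   -2    0    0
    F   0    0    3    2    3   -1

Candidate y = [3, 2, 3, 1, 1, 3]; check y·C column-wise:
  col T0: 3·0 + 2·3 + 3·-1 + 1·-3 + 1·0 + 3·0 = 0
  col T1: 3·0 + 2·0 + 3·-1 + 1·0 + 1·3 + 3·0 = 0
  col T2: 3·-2 + 2·0 + 3·0 + 1·-3 + 1·0 + 3·3 = 0
  col T3: 3·0 + 2·-2 + 3·0 + 1·0 + 1·-2 + 3·2 = 0
  col T4: 3·0 + 2·0 + 3·-3 + 1·0 + 1·0 + 3·3 = 0
  col T5: 3·0 + 2·0 + 3·0 + 1·3 + 1·0 + 3·-1 = 0

y = (A:3, B:2, C:3, D:1, E:1, F:3)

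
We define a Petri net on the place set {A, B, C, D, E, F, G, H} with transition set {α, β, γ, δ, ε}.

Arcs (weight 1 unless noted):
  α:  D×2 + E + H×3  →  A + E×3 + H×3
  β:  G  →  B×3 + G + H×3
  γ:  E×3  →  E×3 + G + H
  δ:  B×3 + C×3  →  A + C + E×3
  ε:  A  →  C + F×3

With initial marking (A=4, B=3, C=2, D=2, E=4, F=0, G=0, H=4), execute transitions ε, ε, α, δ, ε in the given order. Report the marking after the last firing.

step 1: fire ε:  (A=4, B=3, C=2, D=2, E=4, F=0, G=0, H=4) → (A=3, B=3, C=3, D=2, E=4, F=3, G=0, H=4)
step 2: fire ε:  (A=3, B=3, C=3, D=2, E=4, F=3, G=0, H=4) → (A=2, B=3, C=4, D=2, E=4, F=6, G=0, H=4)
step 3: fire α:  (A=2, B=3, C=4, D=2, E=4, F=6, G=0, H=4) → (A=3, B=3, C=4, D=0, E=6, F=6, G=0, H=4)
step 4: fire δ:  (A=3, B=3, C=4, D=0, E=6, F=6, G=0, H=4) → (A=4, B=0, C=2, D=0, E=9, F=6, G=0, H=4)
step 5: fire ε:  (A=4, B=0, C=2, D=0, E=9, F=6, G=0, H=4) → (A=3, B=0, C=3, D=0, E=9, F=9, G=0, H=4)

(A=3, B=0, C=3, D=0, E=9, F=9, G=0, H=4)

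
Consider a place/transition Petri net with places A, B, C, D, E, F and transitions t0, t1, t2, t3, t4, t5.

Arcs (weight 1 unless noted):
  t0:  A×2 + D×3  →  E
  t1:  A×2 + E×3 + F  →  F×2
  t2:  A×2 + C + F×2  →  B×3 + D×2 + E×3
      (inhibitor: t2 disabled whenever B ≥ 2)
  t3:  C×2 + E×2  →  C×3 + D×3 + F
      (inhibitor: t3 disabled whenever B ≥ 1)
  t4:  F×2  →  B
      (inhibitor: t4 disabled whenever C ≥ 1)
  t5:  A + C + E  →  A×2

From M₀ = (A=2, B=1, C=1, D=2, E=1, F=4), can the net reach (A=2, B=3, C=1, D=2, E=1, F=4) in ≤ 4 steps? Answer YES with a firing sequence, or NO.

NO — not reachable within 4 firings

depth 0: 1 marking
depth 1: 3 markings reached so far
depth 2: 5 markings reached so far
depth 3: 6 markings reached so far
depth 4: 6 markings reached so far
(frontier empty at depth 4; search complete)
target is not among the 6 markings reachable within 4 steps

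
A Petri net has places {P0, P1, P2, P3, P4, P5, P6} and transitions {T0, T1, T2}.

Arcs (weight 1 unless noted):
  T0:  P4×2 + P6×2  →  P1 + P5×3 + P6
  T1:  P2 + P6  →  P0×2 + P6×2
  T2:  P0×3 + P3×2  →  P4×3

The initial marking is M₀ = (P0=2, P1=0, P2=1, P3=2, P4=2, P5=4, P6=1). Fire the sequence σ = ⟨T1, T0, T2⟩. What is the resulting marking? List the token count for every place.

step 1: fire T1:  (P0=2, P1=0, P2=1, P3=2, P4=2, P5=4, P6=1) → (P0=4, P1=0, P2=0, P3=2, P4=2, P5=4, P6=2)
step 2: fire T0:  (P0=4, P1=0, P2=0, P3=2, P4=2, P5=4, P6=2) → (P0=4, P1=1, P2=0, P3=2, P4=0, P5=7, P6=1)
step 3: fire T2:  (P0=4, P1=1, P2=0, P3=2, P4=0, P5=7, P6=1) → (P0=1, P1=1, P2=0, P3=0, P4=3, P5=7, P6=1)

(P0=1, P1=1, P2=0, P3=0, P4=3, P5=7, P6=1)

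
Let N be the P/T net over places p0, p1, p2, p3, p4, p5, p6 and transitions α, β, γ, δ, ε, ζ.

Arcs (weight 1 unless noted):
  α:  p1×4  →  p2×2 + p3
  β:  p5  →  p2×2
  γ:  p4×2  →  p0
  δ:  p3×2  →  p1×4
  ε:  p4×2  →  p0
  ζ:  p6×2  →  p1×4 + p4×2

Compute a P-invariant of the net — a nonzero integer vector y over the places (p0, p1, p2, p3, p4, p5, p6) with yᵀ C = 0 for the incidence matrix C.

Incidence matrix C (rows=places, cols=transitions):
        α    β    γ    δ    ε    ζ
   p0   0    0    1    0    1    0
   p1  -4    0    0    4    0    4
   p2   2    2    0    0    0    0
   p3   1    0    0   -2    0    0
   p4   0    0   -2    0   -2    2
   p5   0   -1    0    0    0    0
   p6   0    0    0    0    0   -2

Candidate y = [4, -1, -1, -2, 2, -2, 0]; check y·C column-wise:
  col α: 4·0 + -1·-4 + -1·2 + -2·1 + 2·0 + -2·0 = 0
  col β: 4·0 + -1·0 + -1·2 + -2·0 + 2·0 + -2·-1 = 0
  col γ: 4·1 + -1·0 + -1·0 + -2·0 + 2·-2 + -2·0 = 0
  col δ: 4·0 + -1·4 + -1·0 + -2·-2 + 2·0 + -2·0 = 0
  col ε: 4·1 + -1·0 + -1·0 + -2·0 + 2·-2 + -2·0 = 0
  col ζ: 4·0 + -1·4 + -1·0 + -2·0 + 2·2 + -2·0 + 0·-2 = 0

y = (p0:4, p1:-1, p2:-1, p3:-2, p4:2, p5:-2, p6:0)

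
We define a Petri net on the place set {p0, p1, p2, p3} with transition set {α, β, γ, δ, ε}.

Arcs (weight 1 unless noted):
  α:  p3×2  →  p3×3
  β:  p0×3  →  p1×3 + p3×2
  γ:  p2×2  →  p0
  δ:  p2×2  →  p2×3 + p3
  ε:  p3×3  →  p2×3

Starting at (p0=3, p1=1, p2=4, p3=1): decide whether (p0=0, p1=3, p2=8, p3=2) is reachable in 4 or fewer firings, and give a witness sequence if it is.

NO — not reachable within 4 firings

depth 0: 1 marking
depth 1: 4 markings reached so far
depth 2: 12 markings reached so far
depth 3: 29 markings reached so far
depth 4: 58 markings reached so far
target is not among the 58 markings reachable within 4 steps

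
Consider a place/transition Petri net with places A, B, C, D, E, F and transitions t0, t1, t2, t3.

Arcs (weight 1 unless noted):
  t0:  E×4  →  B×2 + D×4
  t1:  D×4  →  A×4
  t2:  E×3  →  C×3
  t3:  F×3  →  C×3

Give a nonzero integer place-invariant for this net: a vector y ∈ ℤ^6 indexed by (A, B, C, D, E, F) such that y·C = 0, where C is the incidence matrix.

Incidence matrix C (rows=places, cols=transitions):
       t0   t1   t2   t3
    A   0    4    0    0
    B   2    0    0    0
    C   0    0    3    3
    D   4   -4    0    0
    E  -4    0   -3    0
    F   0    0    0   -3

Candidate y = [1, -2, 0, 1, 0, 0]; check y·C column-wise:
  col t0: 1·0 + -2·2 + 1·4 + 0·-4 = 0
  col t1: 1·4 + -2·0 + 1·-4 = 0
  col t2: 1·0 + -2·0 + 0·3 + 1·0 + 0·-3 = 0
  col t3: 1·0 + -2·0 + 0·3 + 1·0 + 0·-3 = 0

y = (A:1, B:-2, C:0, D:1, E:0, F:0)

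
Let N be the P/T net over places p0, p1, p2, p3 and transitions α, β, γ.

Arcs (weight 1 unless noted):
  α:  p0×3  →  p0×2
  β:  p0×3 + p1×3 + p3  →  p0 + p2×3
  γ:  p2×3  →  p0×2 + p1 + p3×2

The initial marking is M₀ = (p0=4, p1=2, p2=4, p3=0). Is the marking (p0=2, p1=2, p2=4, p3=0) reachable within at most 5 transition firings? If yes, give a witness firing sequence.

step 1: fire α:  (p0=4, p1=2, p2=4, p3=0) → (p0=3, p1=2, p2=4, p3=0)
step 2: fire α:  (p0=3, p1=2, p2=4, p3=0) → (p0=2, p1=2, p2=4, p3=0)

YES — reachable via ⟨α, α⟩ (2 firings)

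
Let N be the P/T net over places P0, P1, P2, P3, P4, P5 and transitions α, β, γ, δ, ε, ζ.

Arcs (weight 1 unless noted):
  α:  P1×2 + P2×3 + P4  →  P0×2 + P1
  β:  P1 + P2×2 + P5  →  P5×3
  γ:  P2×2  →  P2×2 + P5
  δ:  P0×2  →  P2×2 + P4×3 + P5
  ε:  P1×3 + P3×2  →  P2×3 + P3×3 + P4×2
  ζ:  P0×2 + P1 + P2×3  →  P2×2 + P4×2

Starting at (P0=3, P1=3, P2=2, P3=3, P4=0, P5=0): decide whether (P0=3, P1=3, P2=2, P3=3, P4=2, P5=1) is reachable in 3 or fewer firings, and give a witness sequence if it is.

NO — not reachable within 3 firings

depth 0: 1 marking
depth 1: 4 markings reached so far
depth 2: 11 markings reached so far
depth 3: 20 markings reached so far
target is not among the 20 markings reachable within 3 steps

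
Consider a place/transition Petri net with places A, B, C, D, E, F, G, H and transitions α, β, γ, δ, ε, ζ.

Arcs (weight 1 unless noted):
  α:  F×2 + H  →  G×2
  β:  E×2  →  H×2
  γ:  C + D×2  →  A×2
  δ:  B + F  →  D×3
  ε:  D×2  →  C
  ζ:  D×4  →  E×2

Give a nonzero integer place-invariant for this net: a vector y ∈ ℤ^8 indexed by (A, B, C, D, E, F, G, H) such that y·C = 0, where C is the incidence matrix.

Incidence matrix C (rows=places, cols=transitions):
        α    β    γ    δ    ε    ζ
    A   0    0    2    0    0    0
    B   0    0    0   -1    0    0
    C   0    0   -1    0    1    0
    D   0    0   -2    3   -2   -4
    E   0   -2    0    0    0    2
    F  -2    0    0   -1    0    0
    G   2    0    0    0    0    0
    H  -1    2    0    0    0    0

Candidate y = [0, 1, 0, 0, 0, -1, -1, 0]; check y·C column-wise:
  col α: 1·0 + -1·-2 + -1·2 + 0·-1 = 0
  col β: 1·0 + 0·-2 + -1·0 + -1·0 + 0·2 = 0
  col γ: 0·2 + 1·0 + 0·-1 + 0·-2 + -1·0 + -1·0 = 0
  col δ: 1·-1 + 0·3 + -1·-1 + -1·0 = 0
  col ε: 1·0 + 0·1 + 0·-2 + -1·0 + -1·0 = 0
  col ζ: 1·0 + 0·-4 + 0·2 + -1·0 + -1·0 = 0

y = (A:0, B:1, C:0, D:0, E:0, F:-1, G:-1, H:0)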